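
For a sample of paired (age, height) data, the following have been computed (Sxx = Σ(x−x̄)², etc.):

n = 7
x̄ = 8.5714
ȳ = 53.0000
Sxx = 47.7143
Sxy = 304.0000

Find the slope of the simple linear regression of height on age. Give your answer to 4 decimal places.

6.3713

b = Sxy/Sxx = 304/47.7143 = 6.371256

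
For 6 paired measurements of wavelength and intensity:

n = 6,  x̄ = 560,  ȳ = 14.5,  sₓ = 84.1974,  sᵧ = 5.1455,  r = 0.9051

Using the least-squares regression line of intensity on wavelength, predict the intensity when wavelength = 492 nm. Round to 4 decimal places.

b = r · sᵧ/sₓ = 0.9051 · 5.1455/84.1974 = 0.055313
a = ȳ − b·x̄ = 14.5 − 0.055313·560 = -16.475155
ŷ(492) = a + b·492 = -16.475155 + 0.055313·492 = 10.738731

10.7387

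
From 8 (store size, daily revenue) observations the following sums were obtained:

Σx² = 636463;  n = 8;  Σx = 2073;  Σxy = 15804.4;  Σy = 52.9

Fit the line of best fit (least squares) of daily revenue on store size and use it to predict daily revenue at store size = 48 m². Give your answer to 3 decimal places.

Sxx = Σx² − (Σx)²/n = 636463 − 537166.125 = 99296.875
Sxy = Σxy − (Σx)(Σy)/n = 15804.4 − 13707.7125 = 2096.6875
b = Sxy/Sxx = 2096.6875/99296.875 = 0.021115
a = ȳ − b·x̄ = 6.6125 − 0.021115·259.125 = 1.140987
ŷ(48) = a + b·48 = 1.140987 + 0.021115·48 = 2.154523

2.155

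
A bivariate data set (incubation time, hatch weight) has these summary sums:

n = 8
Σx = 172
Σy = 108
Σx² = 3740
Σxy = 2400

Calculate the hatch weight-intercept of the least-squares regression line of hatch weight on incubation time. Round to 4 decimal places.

Sxx = Σx² − (Σx)²/n = 3740 − 3698 = 42
Sxy = Σxy − (Σx)(Σy)/n = 2400 − 2322 = 78
b = Sxy/Sxx = 78/42 = 1.857143
a = ȳ − b·x̄ = 13.5 − 1.857143·21.5 = -26.428571

-26.4286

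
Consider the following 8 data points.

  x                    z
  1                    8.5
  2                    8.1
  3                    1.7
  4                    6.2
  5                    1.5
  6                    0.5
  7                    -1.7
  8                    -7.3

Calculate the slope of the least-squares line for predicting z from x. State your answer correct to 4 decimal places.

n = 8, Σx = 36, Σy = 17.5, Σxy = -5.2, Σx² = 204
Sxx = Σx² − (Σx)²/n = 204 − 162 = 42
Sxy = Σxy − (Σx)(Σy)/n = -5.2 − 78.75 = -83.95
b = Sxy/Sxx = -83.95/42 = -1.998810

-1.9988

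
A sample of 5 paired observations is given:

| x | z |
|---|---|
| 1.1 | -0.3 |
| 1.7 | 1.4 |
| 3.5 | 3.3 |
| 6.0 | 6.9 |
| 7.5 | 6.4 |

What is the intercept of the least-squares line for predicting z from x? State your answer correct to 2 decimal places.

n = 5, Σx = 19.8, Σy = 17.7, Σxy = 103, Σx² = 108.6
Sxx = Σx² − (Σx)²/n = 108.6 − 78.408 = 30.192
Sxy = Σxy − (Σx)(Σy)/n = 103 − 70.092 = 32.908
b = Sxy/Sxx = 32.908/30.192 = 1.089958
a = ȳ − b·x̄ = 3.54 − 1.089958·3.96 = -0.776232

-0.78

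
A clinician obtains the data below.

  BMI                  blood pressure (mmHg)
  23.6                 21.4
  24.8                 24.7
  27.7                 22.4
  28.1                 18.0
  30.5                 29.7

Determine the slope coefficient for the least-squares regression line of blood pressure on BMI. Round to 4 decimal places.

n = 5, Σx = 134.7, Σy = 116.2, Σxy = 3149.73, Σx² = 3659.15
Sxx = Σx² − (Σx)²/n = 3659.15 − 3628.818 = 30.332
Sxy = Σxy − (Σx)(Σy)/n = 3149.73 − 3130.428 = 19.302
b = Sxy/Sxx = 19.302/30.332 = 0.636358

0.6364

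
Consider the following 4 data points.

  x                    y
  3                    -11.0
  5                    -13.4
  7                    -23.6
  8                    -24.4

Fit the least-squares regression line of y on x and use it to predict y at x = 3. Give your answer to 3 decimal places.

n = 4, Σx = 23, Σy = -72.4, Σxy = -460.4, Σx² = 147
Sxx = Σx² − (Σx)²/n = 147 − 132.25 = 14.75
Sxy = Σxy − (Σx)(Σy)/n = -460.4 − (-416.3) = -44.1
b = Sxy/Sxx = -44.1/14.75 = -2.989831
a = ȳ − b·x̄ = -18.1 − (-2.989831)·5.75 = -0.908475
ŷ(3) = a + b·3 = -0.908475 + (-2.989831)·3 = -9.877966

-9.878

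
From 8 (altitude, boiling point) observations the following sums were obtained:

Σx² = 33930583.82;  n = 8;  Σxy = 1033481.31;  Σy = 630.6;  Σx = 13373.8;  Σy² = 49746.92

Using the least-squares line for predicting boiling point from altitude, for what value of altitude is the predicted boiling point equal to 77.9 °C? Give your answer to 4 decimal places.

Sxx = Σx² − (Σx)²/n = 33930583.82 − 22357315.805 = 11573268.015
Sxy = Σxy − (Σx)(Σy)/n = 1033481.31 − 1054189.785 = -20708.475
b = Sxy/Sxx = -20708.475/11573268.015 = -0.001789
a = ȳ − b·x̄ = 78.825 − (-0.001789)·1671.725 = 81.816279
Set a + b·x = 77.9: x = (77.9 − 81.816279) / (-0.001789) = 2188.676292

2188.6763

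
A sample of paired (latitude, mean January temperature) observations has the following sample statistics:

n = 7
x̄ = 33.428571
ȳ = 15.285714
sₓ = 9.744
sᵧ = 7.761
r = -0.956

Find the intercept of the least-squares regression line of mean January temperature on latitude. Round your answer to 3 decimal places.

40.740

b = r · sᵧ/sₓ = -0.956 · 7.761/9.744 = -0.761445
a = ȳ − b·x̄ = 15.285714 − (-0.761445)·33.428571 = 40.739718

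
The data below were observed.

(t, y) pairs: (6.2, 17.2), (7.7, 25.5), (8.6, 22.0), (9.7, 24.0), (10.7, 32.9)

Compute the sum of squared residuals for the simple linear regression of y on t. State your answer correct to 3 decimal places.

38.051

n = 5, Σx = 42.9, Σy = 121.6, Σxy = 1077.02, Σx² = 380.27, Σy² = 3088.5
Sxx = Σx² − (Σx)²/n = 380.27 − 368.082 = 12.188
Sxy = Σxy − (Σx)(Σy)/n = 1077.02 − 1043.328 = 33.692
Syy = Σy² − (Σy)²/n = 3088.5 − 2957.312 = 131.188
b = Sxy/Sxx = 33.692/12.188 = 2.764358
SSE = Syy − b·Sxy = 131.188 − 2.764358·33.692 = 38.051237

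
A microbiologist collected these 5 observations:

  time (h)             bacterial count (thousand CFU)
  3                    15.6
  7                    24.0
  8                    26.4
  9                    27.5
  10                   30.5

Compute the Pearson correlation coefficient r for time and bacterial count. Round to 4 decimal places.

n = 5, Σx = 37, Σy = 124, Σxy = 978.5, Σx² = 303, Σy² = 3202.82
Sxx = Σx² − (Σx)²/n = 303 − 273.8 = 29.2
Sxy = Σxy − (Σx)(Σy)/n = 978.5 − 917.6 = 60.9
Syy = Σy² − (Σy)²/n = 3202.82 − 3075.2 = 127.62
r = Sxy/√(Sxx·Syy) = 60.9/√(3726.504) = 60.9/61.045098 = 0.997623

0.9976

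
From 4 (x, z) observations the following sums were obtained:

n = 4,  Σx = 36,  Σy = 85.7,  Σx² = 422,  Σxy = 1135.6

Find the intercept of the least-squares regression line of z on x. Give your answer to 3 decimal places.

-12.031

Sxx = Σx² − (Σx)²/n = 422 − 324 = 98
Sxy = Σxy − (Σx)(Σy)/n = 1135.6 − 771.3 = 364.3
b = Sxy/Sxx = 364.3/98 = 3.717347
a = ȳ − b·x̄ = 21.425 − 3.717347·9 = -12.031122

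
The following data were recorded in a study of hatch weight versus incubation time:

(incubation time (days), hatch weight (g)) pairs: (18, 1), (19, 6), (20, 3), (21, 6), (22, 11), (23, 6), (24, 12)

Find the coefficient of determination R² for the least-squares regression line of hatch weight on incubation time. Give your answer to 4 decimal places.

0.6406

n = 7, Σx = 147, Σy = 45, Σxy = 986, Σx² = 3115, Σy² = 383
Sxx = Σx² − (Σx)²/n = 3115 − 3087 = 28
Sxy = Σxy − (Σx)(Σy)/n = 986 − 945 = 41
Syy = Σy² − (Σy)²/n = 383 − 289.285714 = 93.714286
R² = Sxy²/(Sxx·Syy) = (41)²/(28·93.714286) = 0.640625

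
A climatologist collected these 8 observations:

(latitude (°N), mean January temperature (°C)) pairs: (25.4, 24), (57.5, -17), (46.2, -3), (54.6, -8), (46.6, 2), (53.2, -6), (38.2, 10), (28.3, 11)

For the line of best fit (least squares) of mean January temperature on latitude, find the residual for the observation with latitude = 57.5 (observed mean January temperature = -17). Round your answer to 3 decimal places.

n = 8, Σx = 350, Σy = 13, Σxy = -476, Σx² = 16328.94
Sxx = Σx² − (Σx)²/n = 16328.94 − 15312.5 = 1016.44
Sxy = Σxy − (Σx)(Σy)/n = -476 − 568.75 = -1044.75
b = Sxy/Sxx = -1044.75/1016.44 = -1.027852
a = ȳ − b·x̄ = 1.625 − (-1.027852)·43.75 = 46.593530
ŷ(57.5) = 46.593530 + (-1.027852)·57.5 = -12.507967
residual = y − ŷ = -17 − (-12.507967) = -4.492033

-4.492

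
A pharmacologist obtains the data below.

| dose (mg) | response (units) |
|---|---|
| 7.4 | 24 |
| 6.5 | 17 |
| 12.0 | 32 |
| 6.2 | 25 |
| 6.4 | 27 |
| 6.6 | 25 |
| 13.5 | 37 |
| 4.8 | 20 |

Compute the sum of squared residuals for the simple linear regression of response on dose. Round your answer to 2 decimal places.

n = 8, Σx = 63.4, Σy = 207, Σxy = 1760.4, Σx² = 569.26, Σy² = 5637
Sxx = Σx² − (Σx)²/n = 569.26 − 502.445 = 66.815
Sxy = Σxy − (Σx)(Σy)/n = 1760.4 − 1640.475 = 119.925
Syy = Σy² − (Σy)²/n = 5637 − 5356.125 = 280.875
b = Sxy/Sxx = 119.925/66.815 = 1.794881
SSE = Syy − b·Sxy = 280.875 − 1.794881·119.925 = 65.623849

65.62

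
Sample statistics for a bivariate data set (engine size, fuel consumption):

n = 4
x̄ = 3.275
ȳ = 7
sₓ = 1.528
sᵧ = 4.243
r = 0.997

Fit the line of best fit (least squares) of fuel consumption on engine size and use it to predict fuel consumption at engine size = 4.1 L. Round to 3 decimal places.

9.284

b = r · sᵧ/sₓ = 0.997 · 4.243/1.528 = 2.768502
a = ȳ − b·x̄ = 7 − 2.768502·3.275 = -2.066844
ŷ(4.1) = a + b·4.1 = -2.066844 + 2.768502·4.1 = 9.284014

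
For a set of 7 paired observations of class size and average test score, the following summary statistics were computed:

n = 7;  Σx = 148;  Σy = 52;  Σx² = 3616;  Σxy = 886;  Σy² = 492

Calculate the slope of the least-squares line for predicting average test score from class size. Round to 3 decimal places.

-0.438

Sxx = Σx² − (Σx)²/n = 3616 − 3129.142857 = 486.857143
Sxy = Σxy − (Σx)(Σy)/n = 886 − 1099.428571 = -213.428571
b = Sxy/Sxx = -213.428571/486.857143 = -0.438380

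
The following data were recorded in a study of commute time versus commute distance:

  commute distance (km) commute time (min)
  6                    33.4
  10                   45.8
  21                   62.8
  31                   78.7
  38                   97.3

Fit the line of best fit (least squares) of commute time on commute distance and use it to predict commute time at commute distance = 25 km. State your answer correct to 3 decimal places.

n = 5, Σx = 106, Σy = 318, Σxy = 8114.3, Σx² = 2982
Sxx = Σx² − (Σx)²/n = 2982 − 2247.2 = 734.8
Sxy = Σxy − (Σx)(Σy)/n = 8114.3 − 6741.6 = 1372.7
b = Sxy/Sxx = 1372.7/734.8 = 1.868127
a = ȳ − b·x̄ = 63.6 − 1.868127·21.2 = 23.995700
ŷ(25) = a + b·25 = 23.995700 + 1.868127·25 = 70.698884

70.699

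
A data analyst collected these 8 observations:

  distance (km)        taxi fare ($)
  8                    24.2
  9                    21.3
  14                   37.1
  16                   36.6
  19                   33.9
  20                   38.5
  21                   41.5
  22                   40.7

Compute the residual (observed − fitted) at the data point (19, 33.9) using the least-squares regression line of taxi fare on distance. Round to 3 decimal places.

n = 8, Σx = 129, Σy = 273.8, Σxy = 4671.3, Σx² = 2283
Sxx = Σx² − (Σx)²/n = 2283 − 2080.125 = 202.875
Sxy = Σxy − (Σx)(Σy)/n = 4671.3 − 4415.025 = 256.275
b = Sxy/Sxx = 256.275/202.875 = 1.263216
a = ȳ − b·x̄ = 34.225 − 1.263216·16.125 = 13.855638
ŷ(19) = 13.855638 + 1.263216·19 = 37.856747
residual = y − ŷ = 33.9 − 37.856747 = -3.956747

-3.957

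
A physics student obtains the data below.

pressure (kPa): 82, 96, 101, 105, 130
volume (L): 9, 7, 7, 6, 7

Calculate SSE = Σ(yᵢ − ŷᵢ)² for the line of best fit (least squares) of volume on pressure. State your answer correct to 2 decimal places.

3.24

n = 5, Σx = 514, Σy = 36, Σxy = 3657, Σx² = 54066, Σy² = 264
Sxx = Σx² − (Σx)²/n = 54066 − 52839.2 = 1226.8
Sxy = Σxy − (Σx)(Σy)/n = 3657 − 3700.8 = -43.8
Syy = Σy² − (Σy)²/n = 264 − 259.2 = 4.8
b = Sxy/Sxx = -43.8/1226.8 = -0.035703
SSE = Syy − b·Sxy = 4.8 − (-0.035703)·(-43.8) = 3.236224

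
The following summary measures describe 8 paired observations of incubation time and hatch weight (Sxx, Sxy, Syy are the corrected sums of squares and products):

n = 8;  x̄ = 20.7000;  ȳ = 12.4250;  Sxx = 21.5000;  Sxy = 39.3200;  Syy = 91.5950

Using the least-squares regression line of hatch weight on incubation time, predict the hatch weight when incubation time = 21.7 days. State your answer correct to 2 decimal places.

b = Sxy/Sxx = 39.32/21.5 = 1.828837
a = ȳ − b·x̄ = 12.425 − 1.828837·20.7 = -25.431930
ŷ(21.7) = a + b·21.7 = -25.431930 + 1.828837·21.7 = 14.253837

14.25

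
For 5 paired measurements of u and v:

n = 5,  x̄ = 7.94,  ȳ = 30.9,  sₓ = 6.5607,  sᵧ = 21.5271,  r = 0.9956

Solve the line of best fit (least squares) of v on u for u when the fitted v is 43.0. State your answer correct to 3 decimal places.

11.644

b = r · sᵧ/sₓ = 0.9956 · 21.5271/6.5607 = 3.266783
a = ȳ − b·x̄ = 30.9 − 3.266783·7.94 = 4.961746
Set a + b·x = 43.0: x = (43.0 − 4.961746) / 3.266783 = 11.643950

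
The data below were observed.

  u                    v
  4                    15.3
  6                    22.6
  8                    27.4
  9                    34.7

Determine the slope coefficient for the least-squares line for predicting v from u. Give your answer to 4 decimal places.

n = 4, Σx = 27, Σy = 100, Σxy = 728.3, Σx² = 197
Sxx = Σx² − (Σx)²/n = 197 − 182.25 = 14.75
Sxy = Σxy − (Σx)(Σy)/n = 728.3 − 675 = 53.3
b = Sxy/Sxx = 53.3/14.75 = 3.613559

3.6136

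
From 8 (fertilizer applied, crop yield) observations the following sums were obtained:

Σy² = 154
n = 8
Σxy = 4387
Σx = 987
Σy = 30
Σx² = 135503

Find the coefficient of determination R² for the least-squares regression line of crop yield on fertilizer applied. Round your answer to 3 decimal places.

0.825

Sxx = Σx² − (Σx)²/n = 135503 − 121771.125 = 13731.875
Sxy = Σxy − (Σx)(Σy)/n = 4387 − 3701.25 = 685.75
Syy = Σy² − (Σy)²/n = 154 − 112.5 = 41.5
R² = Sxy²/(Sxx·Syy) = (685.75)²/(13731.875·41.5) = 0.825190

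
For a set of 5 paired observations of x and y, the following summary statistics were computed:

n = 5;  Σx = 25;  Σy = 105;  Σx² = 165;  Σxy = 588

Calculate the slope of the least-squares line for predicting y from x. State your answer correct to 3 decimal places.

Sxx = Σx² − (Σx)²/n = 165 − 125 = 40
Sxy = Σxy − (Σx)(Σy)/n = 588 − 525 = 63
b = Sxy/Sxx = 63/40 = 1.575

1.575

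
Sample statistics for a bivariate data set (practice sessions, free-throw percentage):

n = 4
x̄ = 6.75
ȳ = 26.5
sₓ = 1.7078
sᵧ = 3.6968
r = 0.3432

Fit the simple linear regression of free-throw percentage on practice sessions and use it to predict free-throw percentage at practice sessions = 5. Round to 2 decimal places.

25.20

b = r · sᵧ/sₓ = 0.3432 · 3.6968/1.7078 = 0.742910
a = ȳ − b·x̄ = 26.5 − 0.742910·6.75 = 21.485357
ŷ(5) = a + b·5 = 21.485357 + 0.742910·5 = 25.199907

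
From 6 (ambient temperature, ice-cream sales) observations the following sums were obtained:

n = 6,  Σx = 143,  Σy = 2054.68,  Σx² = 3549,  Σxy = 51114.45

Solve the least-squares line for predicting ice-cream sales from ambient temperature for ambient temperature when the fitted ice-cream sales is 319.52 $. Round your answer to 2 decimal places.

Sxx = Σx² − (Σx)²/n = 3549 − 3408.166667 = 140.833333
Sxy = Σxy − (Σx)(Σy)/n = 51114.45 − 48969.873333 = 2144.576667
b = Sxy/Sxx = 2144.576667/140.833333 = 15.227763
a = ȳ − b·x̄ = 342.446667 − 15.227763·23.833333 = -20.481692
Set a + b·x = 319.52: x = (319.52 − (-20.481692)) / 15.227763 = 22.327750

22.33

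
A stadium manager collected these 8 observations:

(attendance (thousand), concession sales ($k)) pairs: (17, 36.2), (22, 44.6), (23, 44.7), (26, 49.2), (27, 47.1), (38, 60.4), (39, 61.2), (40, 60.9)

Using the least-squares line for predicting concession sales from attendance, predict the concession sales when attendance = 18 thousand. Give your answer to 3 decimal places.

39.034

n = 8, Σx = 232, Σy = 404.3, Σxy = 12293.6, Σx² = 7272
Sxx = Σx² − (Σx)²/n = 7272 − 6728 = 544
Sxy = Σxy − (Σx)(Σy)/n = 12293.6 − 11724.7 = 568.9
b = Sxy/Sxx = 568.9/544 = 1.045772
a = ȳ − b·x̄ = 50.5375 − 1.045772·29 = 20.210110
ŷ(18) = a + b·18 = 20.210110 + 1.045772·18 = 39.034007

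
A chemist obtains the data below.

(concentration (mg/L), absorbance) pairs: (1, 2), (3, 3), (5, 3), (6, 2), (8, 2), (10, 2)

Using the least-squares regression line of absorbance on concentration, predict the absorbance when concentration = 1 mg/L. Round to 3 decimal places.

n = 6, Σx = 33, Σy = 14, Σxy = 74, Σx² = 235
Sxx = Σx² − (Σx)²/n = 235 − 181.5 = 53.5
Sxy = Σxy − (Σx)(Σy)/n = 74 − 77 = -3
b = Sxy/Sxx = -3/53.5 = -0.056075
a = ȳ − b·x̄ = 2.333333 − (-0.056075)·5.5 = 2.641745
ŷ(1) = a + b·1 = 2.641745 + (-0.056075)·1 = 2.585670

2.586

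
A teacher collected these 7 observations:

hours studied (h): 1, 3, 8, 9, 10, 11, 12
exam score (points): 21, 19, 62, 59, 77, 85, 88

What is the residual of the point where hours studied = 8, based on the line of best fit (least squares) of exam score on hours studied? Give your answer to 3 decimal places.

n = 7, Σx = 54, Σy = 411, Σxy = 3866, Σx² = 520
Sxx = Σx² − (Σx)²/n = 520 − 416.571429 = 103.428571
Sxy = Σxy − (Σx)(Σy)/n = 3866 − 3170.571429 = 695.428571
b = Sxy/Sxx = 695.428571/103.428571 = 6.723757
a = ȳ − b·x̄ = 58.714286 − 6.723757·7.714286 = 6.845304
ŷ(8) = 6.845304 + 6.723757·8 = 60.635359
residual = y − ŷ = 62 − 60.635359 = 1.364641

1.365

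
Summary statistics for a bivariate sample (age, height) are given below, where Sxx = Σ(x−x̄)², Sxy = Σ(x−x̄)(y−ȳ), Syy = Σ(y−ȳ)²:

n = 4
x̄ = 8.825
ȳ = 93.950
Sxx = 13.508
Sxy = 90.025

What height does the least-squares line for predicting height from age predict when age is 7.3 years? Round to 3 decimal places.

b = Sxy/Sxx = 90.025/13.508 = 6.664569
a = ȳ − b·x̄ = 93.95 − 6.664569·8.825 = 35.135177
ŷ(7.3) = a + b·7.3 = 35.135177 + 6.664569·7.3 = 83.786532

83.787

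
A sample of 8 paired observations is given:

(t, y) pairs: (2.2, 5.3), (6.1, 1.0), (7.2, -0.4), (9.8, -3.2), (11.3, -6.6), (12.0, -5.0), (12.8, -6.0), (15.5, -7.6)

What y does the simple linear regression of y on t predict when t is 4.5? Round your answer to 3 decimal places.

n = 8, Σx = 76.9, Σy = -22.5, Σxy = -345.66, Σx² = 865.71
Sxx = Σx² − (Σx)²/n = 865.71 − 739.20125 = 126.50875
Sxy = Σxy − (Σx)(Σy)/n = -345.66 − (-216.28125) = -129.37875
b = Sxy/Sxx = -129.37875/126.50875 = -1.022686
a = ȳ − b·x̄ = -2.8125 − (-1.022686)·9.6125 = 7.018071
ŷ(4.5) = a + b·4.5 = 7.018071 + (-1.022686)·4.5 = 2.415983

2.416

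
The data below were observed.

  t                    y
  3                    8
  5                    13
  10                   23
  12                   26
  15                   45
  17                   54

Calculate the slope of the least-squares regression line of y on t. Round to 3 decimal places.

n = 6, Σx = 62, Σy = 169, Σxy = 2224, Σx² = 792
Sxx = Σx² − (Σx)²/n = 792 − 640.666667 = 151.333333
Sxy = Σxy − (Σx)(Σy)/n = 2224 − 1746.333333 = 477.666667
b = Sxy/Sxx = 477.666667/151.333333 = 3.156388

3.156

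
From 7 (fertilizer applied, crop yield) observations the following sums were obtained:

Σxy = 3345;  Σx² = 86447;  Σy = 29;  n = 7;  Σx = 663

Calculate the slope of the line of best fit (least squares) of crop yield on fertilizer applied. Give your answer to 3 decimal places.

Sxx = Σx² − (Σx)²/n = 86447 − 62795.571429 = 23651.428571
Sxy = Σxy − (Σx)(Σy)/n = 3345 − 2746.714286 = 598.285714
b = Sxy/Sxx = 598.285714/23651.428571 = 0.025296

0.025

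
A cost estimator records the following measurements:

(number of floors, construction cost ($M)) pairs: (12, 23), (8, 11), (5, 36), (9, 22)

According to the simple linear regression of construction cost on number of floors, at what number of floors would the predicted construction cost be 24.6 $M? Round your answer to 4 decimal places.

7.5000

n = 4, Σx = 34, Σy = 92, Σxy = 742, Σx² = 314
Sxx = Σx² − (Σx)²/n = 314 − 289 = 25
Sxy = Σxy − (Σx)(Σy)/n = 742 − 782 = -40
b = Sxy/Sxx = -40/25 = -1.6
a = ȳ − b·x̄ = 23 − (-1.6)·8.5 = 36.6
Set a + b·x = 24.6: x = (24.6 − 36.6) / (-1.6) = 7.5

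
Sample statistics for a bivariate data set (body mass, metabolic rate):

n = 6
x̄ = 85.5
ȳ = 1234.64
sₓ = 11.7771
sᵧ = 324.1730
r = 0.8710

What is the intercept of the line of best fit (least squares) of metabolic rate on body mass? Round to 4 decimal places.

-815.2131

b = r · sᵧ/sₓ = 0.871 · 324.173/11.7771 = 23.974891
a = ȳ − b·x̄ = 1234.64 − 23.974891·85.5 = -815.213138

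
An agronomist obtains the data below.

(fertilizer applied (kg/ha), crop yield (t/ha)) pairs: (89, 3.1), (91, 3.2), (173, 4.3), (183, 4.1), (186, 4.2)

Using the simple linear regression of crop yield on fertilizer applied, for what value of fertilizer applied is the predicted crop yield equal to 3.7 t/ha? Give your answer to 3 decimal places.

n = 5, Σx = 722, Σy = 18.9, Σxy = 2842.5, Σx² = 114216
Sxx = Σx² − (Σx)²/n = 114216 − 104256.8 = 9959.2
Sxy = Σxy − (Σx)(Σy)/n = 2842.5 − 2729.16 = 113.34
b = Sxy/Sxx = 113.34/9959.2 = 0.011380
a = ȳ − b·x̄ = 3.78 − 0.011380·144.4 = 2.136666
Set a + b·x = 3.7: x = (3.7 − 2.136666) / 0.011380 = 137.370390

137.370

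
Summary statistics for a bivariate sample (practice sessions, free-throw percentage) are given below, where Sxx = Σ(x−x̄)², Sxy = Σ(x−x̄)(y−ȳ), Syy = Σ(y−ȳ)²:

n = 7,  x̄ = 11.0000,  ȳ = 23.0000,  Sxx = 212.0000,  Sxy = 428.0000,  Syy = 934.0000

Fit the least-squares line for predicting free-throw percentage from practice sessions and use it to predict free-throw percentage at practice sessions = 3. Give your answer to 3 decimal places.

b = Sxy/Sxx = 428/212 = 2.018868
a = ȳ − b·x̄ = 23 − 2.018868·11 = 0.792453
ŷ(3) = a + b·3 = 0.792453 + 2.018868·3 = 6.849057

6.849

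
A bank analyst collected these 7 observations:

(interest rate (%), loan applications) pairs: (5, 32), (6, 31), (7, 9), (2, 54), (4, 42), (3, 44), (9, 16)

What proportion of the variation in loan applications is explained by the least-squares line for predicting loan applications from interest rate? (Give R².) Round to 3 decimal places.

n = 7, Σx = 36, Σy = 228, Σxy = 961, Σx² = 220, Σy² = 8938
Sxx = Σx² − (Σx)²/n = 220 − 185.142857 = 34.857143
Sxy = Σxy − (Σx)(Σy)/n = 961 − 1172.571429 = -211.571429
Syy = Σy² − (Σy)²/n = 8938 − 7426.285714 = 1511.714286
R² = Sxy²/(Sxx·Syy) = (-211.571429)²/(34.857143·1511.714286) = 0.849479

0.849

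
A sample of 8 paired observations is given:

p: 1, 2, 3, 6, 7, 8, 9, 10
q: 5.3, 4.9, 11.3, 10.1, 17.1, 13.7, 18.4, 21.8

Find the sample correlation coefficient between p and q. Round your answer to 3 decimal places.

n = 8, Σx = 46, Σy = 102.6, Σxy = 722.5, Σx² = 344, Σy² = 1575.7
Sxx = Σx² − (Σx)²/n = 344 − 264.5 = 79.5
Sxy = Σxy − (Σx)(Σy)/n = 722.5 − 589.95 = 132.55
Syy = Σy² − (Σy)²/n = 1575.7 − 1315.845 = 259.855
r = Sxy/√(Sxx·Syy) = 132.55/√(20658.4725) = 132.55/143.730555 = 0.922212

0.922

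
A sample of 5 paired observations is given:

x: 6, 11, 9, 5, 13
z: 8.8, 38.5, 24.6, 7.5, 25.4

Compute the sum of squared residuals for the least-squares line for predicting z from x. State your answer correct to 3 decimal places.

212.179

n = 5, Σx = 44, Σy = 104.8, Σxy = 1065.4, Σx² = 432, Σy² = 2866.26
Sxx = Σx² − (Σx)²/n = 432 − 387.2 = 44.8
Sxy = Σxy − (Σx)(Σy)/n = 1065.4 − 922.24 = 143.16
Syy = Σy² − (Σy)²/n = 2866.26 − 2196.608 = 669.652
b = Sxy/Sxx = 143.16/44.8 = 3.195536
SSE = Syy − b·Sxy = 669.652 − 3.195536·143.16 = 212.179107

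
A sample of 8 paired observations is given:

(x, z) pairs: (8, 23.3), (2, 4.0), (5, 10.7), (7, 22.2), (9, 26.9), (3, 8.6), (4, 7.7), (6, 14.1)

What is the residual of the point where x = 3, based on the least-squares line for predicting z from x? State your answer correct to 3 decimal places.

n = 8, Σx = 44, Σy = 117.5, Σxy = 786.6, Σx² = 284
Sxx = Σx² − (Σx)²/n = 284 − 242 = 42
Sxy = Σxy − (Σx)(Σy)/n = 786.6 − 646.25 = 140.35
b = Sxy/Sxx = 140.35/42 = 3.341667
a = ȳ − b·x̄ = 14.6875 − 3.341667·5.5 = -3.691667
ŷ(3) = -3.691667 + 3.341667·3 = 6.333333
residual = y − ŷ = 8.6 − 6.333333 = 2.266667

2.267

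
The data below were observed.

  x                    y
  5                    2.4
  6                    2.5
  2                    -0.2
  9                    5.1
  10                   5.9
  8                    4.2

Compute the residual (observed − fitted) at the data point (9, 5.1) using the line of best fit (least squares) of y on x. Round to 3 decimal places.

n = 6, Σx = 40, Σy = 19.9, Σxy = 165.1, Σx² = 310
Sxx = Σx² − (Σx)²/n = 310 − 266.666667 = 43.333333
Sxy = Σxy − (Σx)(Σy)/n = 165.1 − 132.666667 = 32.433333
b = Sxy/Sxx = 32.433333/43.333333 = 0.748462
a = ȳ − b·x̄ = 3.316667 − 0.748462·6.666667 = -1.673077
ŷ(9) = -1.673077 + 0.748462·9 = 5.063077
residual = y − ŷ = 5.1 − 5.063077 = 0.036923

0.037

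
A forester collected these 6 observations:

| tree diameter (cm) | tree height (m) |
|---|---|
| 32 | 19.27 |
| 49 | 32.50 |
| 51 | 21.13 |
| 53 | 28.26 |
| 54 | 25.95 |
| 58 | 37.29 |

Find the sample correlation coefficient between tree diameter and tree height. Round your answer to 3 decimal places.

0.681

n = 6, Σx = 297, Σy = 164.4, Σxy = 8348.67, Σx² = 15115, Σy² = 4736.634
Sxx = Σx² − (Σx)²/n = 15115 − 14701.5 = 413.5
Sxy = Σxy − (Σx)(Σy)/n = 8348.67 − 8137.8 = 210.87
Syy = Σy² − (Σy)²/n = 4736.634 − 4504.56 = 232.074
r = Sxy/√(Sxx·Syy) = 210.87/√(95962.599) = 210.87/309.778306 = 0.680713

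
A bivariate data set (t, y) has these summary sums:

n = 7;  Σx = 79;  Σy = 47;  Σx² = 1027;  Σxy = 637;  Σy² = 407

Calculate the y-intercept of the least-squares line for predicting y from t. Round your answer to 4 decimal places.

Sxx = Σx² − (Σx)²/n = 1027 − 891.571429 = 135.428571
Sxy = Σxy − (Σx)(Σy)/n = 637 − 530.428571 = 106.571429
b = Sxy/Sxx = 106.571429/135.428571 = 0.786920
a = ȳ − b·x̄ = 6.714286 − 0.786920·11.285714 = -2.166667

-2.1667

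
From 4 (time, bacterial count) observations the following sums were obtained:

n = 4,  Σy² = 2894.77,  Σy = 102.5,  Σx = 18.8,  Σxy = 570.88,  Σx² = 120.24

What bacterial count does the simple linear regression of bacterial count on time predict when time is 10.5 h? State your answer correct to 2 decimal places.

Sxx = Σx² − (Σx)²/n = 120.24 − 88.36 = 31.88
Sxy = Σxy − (Σx)(Σy)/n = 570.88 − 481.75 = 89.13
b = Sxy/Sxx = 89.13/31.88 = 2.795797
a = ȳ − b·x̄ = 25.625 − 2.795797·4.7 = 12.484755
ŷ(10.5) = a + b·10.5 = 12.484755 + 2.795797·10.5 = 41.840621

41.84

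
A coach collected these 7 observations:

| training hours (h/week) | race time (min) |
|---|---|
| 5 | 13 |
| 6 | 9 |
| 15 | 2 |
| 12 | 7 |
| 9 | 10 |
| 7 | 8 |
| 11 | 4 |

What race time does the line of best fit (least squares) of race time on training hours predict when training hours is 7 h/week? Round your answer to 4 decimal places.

n = 7, Σx = 65, Σy = 53, Σxy = 423, Σx² = 681
Sxx = Σx² − (Σx)²/n = 681 − 603.571429 = 77.428571
Sxy = Σxy − (Σx)(Σy)/n = 423 − 492.142857 = -69.142857
b = Sxy/Sxx = -69.142857/77.428571 = -0.892989
a = ȳ − b·x̄ = 7.571429 − (-0.892989)·9.285714 = 15.863469
ŷ(7) = a + b·7 = 15.863469 + (-0.892989)·7 = 9.612546

9.6125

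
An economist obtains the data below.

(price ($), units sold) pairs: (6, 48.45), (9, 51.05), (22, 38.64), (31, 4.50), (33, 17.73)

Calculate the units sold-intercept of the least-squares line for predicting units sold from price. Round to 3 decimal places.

62.323

n = 5, Σx = 101, Σy = 160.37, Σxy = 2324.82, Σx² = 2651
Sxx = Σx² − (Σx)²/n = 2651 − 2040.2 = 610.8
Sxy = Σxy − (Σx)(Σy)/n = 2324.82 − 3239.474 = -914.654
b = Sxy/Sxx = -914.654/610.8 = -1.497469
a = ȳ − b·x̄ = 32.074 − (-1.497469)·20.2 = 62.322872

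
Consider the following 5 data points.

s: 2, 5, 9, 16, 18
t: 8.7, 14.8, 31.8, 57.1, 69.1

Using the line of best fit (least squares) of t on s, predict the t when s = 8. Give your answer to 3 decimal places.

n = 5, Σx = 50, Σy = 181.5, Σxy = 2535, Σx² = 690
Sxx = Σx² − (Σx)²/n = 690 − 500 = 190
Sxy = Σxy − (Σx)(Σy)/n = 2535 − 1815 = 720
b = Sxy/Sxx = 720/190 = 3.789474
a = ȳ − b·x̄ = 36.3 − 3.789474·10 = -1.594737
ŷ(8) = a + b·8 = -1.594737 + 3.789474·8 = 28.721053

28.721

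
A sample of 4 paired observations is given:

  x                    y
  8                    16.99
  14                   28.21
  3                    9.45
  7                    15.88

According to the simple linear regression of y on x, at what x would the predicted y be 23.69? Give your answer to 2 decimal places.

11.54

n = 4, Σx = 32, Σy = 70.53, Σxy = 670.37, Σx² = 318
Sxx = Σx² − (Σx)²/n = 318 − 256 = 62
Sxy = Σxy − (Σx)(Σy)/n = 670.37 − 564.24 = 106.13
b = Sxy/Sxx = 106.13/62 = 1.711774
a = ȳ − b·x̄ = 17.6325 − 1.711774·8 = 3.938306
Set a + b·x = 23.69: x = (23.69 − 3.938306) / 1.711774 = 11.538726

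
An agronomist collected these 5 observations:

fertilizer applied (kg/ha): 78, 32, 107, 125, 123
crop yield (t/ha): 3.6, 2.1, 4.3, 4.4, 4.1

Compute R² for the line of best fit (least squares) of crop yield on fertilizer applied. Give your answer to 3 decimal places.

0.927

n = 5, Σx = 465, Σy = 18.5, Σxy = 1862.4, Σx² = 49311, Σy² = 72.03
Sxx = Σx² − (Σx)²/n = 49311 − 43245 = 6066
Sxy = Σxy − (Σx)(Σy)/n = 1862.4 − 1720.5 = 141.9
Syy = Σy² − (Σy)²/n = 72.03 − 68.45 = 3.58
R² = Sxy²/(Sxx·Syy) = (141.9)²/(6066·3.58) = 0.927213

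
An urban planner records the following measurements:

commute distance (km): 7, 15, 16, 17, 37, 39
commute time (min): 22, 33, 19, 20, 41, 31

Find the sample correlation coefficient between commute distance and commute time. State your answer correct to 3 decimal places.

0.692

n = 6, Σx = 131, Σy = 166, Σxy = 4019, Σx² = 3709, Σy² = 4976
Sxx = Σx² − (Σx)²/n = 3709 − 2860.166667 = 848.833333
Sxy = Σxy − (Σx)(Σy)/n = 4019 − 3624.333333 = 394.666667
Syy = Σy² − (Σy)²/n = 4976 − 4592.666667 = 383.333333
r = Sxy/√(Sxx·Syy) = 394.666667/√(325386.111111) = 394.666667/570.426254 = 0.691880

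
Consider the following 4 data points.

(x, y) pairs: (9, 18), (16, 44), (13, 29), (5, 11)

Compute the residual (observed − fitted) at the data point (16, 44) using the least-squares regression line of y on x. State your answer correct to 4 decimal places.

3.1127

n = 4, Σx = 43, Σy = 102, Σxy = 1298, Σx² = 531
Sxx = Σx² − (Σx)²/n = 531 − 462.25 = 68.75
Sxy = Σxy − (Σx)(Σy)/n = 1298 − 1096.5 = 201.5
b = Sxy/Sxx = 201.5/68.75 = 2.930909
a = ȳ − b·x̄ = 25.5 − 2.930909·10.75 = -6.007273
ŷ(16) = -6.007273 + 2.930909·16 = 40.887273
residual = y − ŷ = 44 − 40.887273 = 3.112727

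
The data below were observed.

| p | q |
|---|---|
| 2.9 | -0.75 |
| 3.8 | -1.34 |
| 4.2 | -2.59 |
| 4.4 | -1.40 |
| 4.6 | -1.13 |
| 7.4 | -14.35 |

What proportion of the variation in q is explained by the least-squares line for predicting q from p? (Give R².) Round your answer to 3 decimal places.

0.869

n = 6, Σx = 27.3, Σy = -21.56, Σxy = -135.693, Σx² = 135.77, Σy² = 218.2256
Sxx = Σx² − (Σx)²/n = 135.77 − 124.215 = 11.555
Sxy = Σxy − (Σx)(Σy)/n = -135.693 − (-98.098) = -37.595
Syy = Σy² − (Σy)²/n = 218.2256 − 77.472267 = 140.753333
R² = Sxy²/(Sxx·Syy) = (-37.595)²/(11.555·140.753333) = 0.869024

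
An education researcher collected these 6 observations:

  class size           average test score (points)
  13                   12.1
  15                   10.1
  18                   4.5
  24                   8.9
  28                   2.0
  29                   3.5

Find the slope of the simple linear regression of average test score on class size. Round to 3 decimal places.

n = 6, Σx = 127, Σy = 41.1, Σxy = 760.9, Σx² = 2919
Sxx = Σx² − (Σx)²/n = 2919 − 2688.166667 = 230.833333
Sxy = Σxy − (Σx)(Σy)/n = 760.9 − 869.95 = -109.05
b = Sxy/Sxx = -109.05/230.833333 = -0.472419

-0.472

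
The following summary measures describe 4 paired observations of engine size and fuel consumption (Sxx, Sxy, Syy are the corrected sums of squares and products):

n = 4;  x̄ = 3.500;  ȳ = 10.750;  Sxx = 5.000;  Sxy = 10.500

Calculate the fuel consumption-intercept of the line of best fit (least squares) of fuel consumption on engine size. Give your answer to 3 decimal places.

b = Sxy/Sxx = 10.5/5 = 2.1
a = ȳ − b·x̄ = 10.75 − 2.1·3.5 = 3.4

3.400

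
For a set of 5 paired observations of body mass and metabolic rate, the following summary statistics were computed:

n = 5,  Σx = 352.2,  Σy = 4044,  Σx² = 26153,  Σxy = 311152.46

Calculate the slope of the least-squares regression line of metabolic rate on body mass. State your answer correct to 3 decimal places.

19.563

Sxx = Σx² − (Σx)²/n = 26153 − 24808.968 = 1344.032
Sxy = Σxy − (Σx)(Σy)/n = 311152.46 − 284859.36 = 26293.1
b = Sxy/Sxx = 26293.1/1344.032 = 19.562853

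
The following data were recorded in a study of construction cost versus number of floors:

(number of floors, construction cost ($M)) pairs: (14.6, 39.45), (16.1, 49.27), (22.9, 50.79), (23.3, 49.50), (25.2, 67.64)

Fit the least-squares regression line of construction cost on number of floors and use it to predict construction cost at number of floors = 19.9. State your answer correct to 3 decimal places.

n = 5, Σx = 102.1, Σy = 256.65, Σxy = 5390.186, Σx² = 2174.71
Sxx = Σx² − (Σx)²/n = 2174.71 − 2084.882 = 89.828
Sxy = Σxy − (Σx)(Σy)/n = 5390.186 − 5240.793 = 149.393
b = Sxy/Sxx = 149.393/89.828 = 1.663101
a = ȳ − b·x̄ = 51.33 − 1.663101·20.42 = 17.369486
ŷ(19.9) = a + b·19.9 = 17.369486 + 1.663101·19.9 = 50.465188

50.465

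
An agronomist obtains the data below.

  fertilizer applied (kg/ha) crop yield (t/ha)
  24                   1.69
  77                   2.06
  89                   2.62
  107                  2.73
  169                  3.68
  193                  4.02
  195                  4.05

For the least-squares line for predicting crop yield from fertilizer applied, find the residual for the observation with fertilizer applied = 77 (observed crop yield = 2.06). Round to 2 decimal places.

n = 7, Σx = 854, Σy = 20.85, Σxy = 2912, Σx² = 129710
Sxx = Σx² − (Σx)²/n = 129710 − 104188 = 25522
Sxy = Σxy − (Σx)(Σy)/n = 2912 − 2543.7 = 368.3
b = Sxy/Sxx = 368.3/25522 = 0.014431
a = ȳ − b·x̄ = 2.978571 − 0.014431·122 = 1.218028
ŷ(77) = 1.218028 + 0.014431·77 = 2.329191
residual = y − ŷ = 2.06 − 2.329191 = -0.269191

-0.27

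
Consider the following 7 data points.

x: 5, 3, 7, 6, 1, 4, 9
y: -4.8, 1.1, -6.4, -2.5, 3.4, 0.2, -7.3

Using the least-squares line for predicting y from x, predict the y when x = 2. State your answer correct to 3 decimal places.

n = 7, Σx = 35, Σy = -16.3, Σxy = -142, Σx² = 217
Sxx = Σx² − (Σx)²/n = 217 − 175 = 42
Sxy = Σxy − (Σx)(Σy)/n = -142 − (-81.5) = -60.5
b = Sxy/Sxx = -60.5/42 = -1.440476
a = ȳ − b·x̄ = -2.328571 − (-1.440476)·5 = 4.873810
ŷ(2) = a + b·2 = 4.873810 + (-1.440476)·2 = 1.992857

1.993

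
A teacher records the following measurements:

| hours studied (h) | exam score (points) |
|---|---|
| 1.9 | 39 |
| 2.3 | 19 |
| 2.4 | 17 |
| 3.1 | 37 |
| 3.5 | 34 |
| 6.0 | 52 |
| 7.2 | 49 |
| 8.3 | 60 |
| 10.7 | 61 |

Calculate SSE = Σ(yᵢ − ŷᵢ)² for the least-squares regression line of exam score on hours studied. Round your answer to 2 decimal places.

n = 9, Σx = 45.4, Σy = 368, Σxy = 2207.8, Σx² = 307.74, Σy² = 17122
Sxx = Σx² − (Σx)²/n = 307.74 − 229.017778 = 78.722222
Sxy = Σxy − (Σx)(Σy)/n = 2207.8 − 1856.355556 = 351.444444
Syy = Σy² − (Σy)²/n = 17122 − 15047.111111 = 2074.888889
b = Sxy/Sxx = 351.444444/78.722222 = 4.464361
SSE = Syy − b·Sxy = 2074.888889 − 4.464361·351.444444 = 505.913903

505.91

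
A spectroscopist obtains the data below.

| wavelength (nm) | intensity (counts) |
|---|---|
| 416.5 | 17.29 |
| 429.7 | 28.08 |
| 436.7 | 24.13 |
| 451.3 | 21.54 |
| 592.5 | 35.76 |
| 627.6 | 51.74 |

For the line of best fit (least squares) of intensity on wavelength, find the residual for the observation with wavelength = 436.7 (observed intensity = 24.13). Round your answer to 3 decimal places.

n = 6, Σx = 2954.3, Σy = 178.54, Σxy = 93185.658, Σx² = 1497430.93
Sxx = Σx² − (Σx)²/n = 1497430.93 − 1454648.081667 = 42782.848333
Sxy = Σxy − (Σx)(Σy)/n = 93185.658 − 87910.120333 = 5275.537667
b = Sxy/Sxx = 5275.537667/42782.848333 = 0.123310
a = ȳ − b·x̄ = 29.756667 − 0.123310·492.383333 = -30.958945
ŷ(436.7) = -30.958945 + 0.123310·436.7 = 22.890375
residual = y − ŷ = 24.13 − 22.890375 = 1.239625

1.240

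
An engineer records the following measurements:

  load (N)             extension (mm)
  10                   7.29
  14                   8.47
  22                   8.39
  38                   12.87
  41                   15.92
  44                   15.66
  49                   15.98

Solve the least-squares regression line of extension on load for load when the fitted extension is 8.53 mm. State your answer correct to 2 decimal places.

n = 7, Σx = 218, Σy = 84.58, Σxy = 2989.9, Σx² = 8242
Sxx = Σx² − (Σx)²/n = 8242 − 6789.142857 = 1452.857143
Sxy = Σxy − (Σx)(Σy)/n = 2989.9 − 2634.062857 = 355.837143
b = Sxy/Sxx = 355.837143/1452.857143 = 0.244922
a = ȳ − b·x̄ = 12.082857 − 0.244922·31.142857 = 4.455276
Set a + b·x = 8.53: x = (8.53 − 4.455276) / 0.244922 = 16.636800

16.64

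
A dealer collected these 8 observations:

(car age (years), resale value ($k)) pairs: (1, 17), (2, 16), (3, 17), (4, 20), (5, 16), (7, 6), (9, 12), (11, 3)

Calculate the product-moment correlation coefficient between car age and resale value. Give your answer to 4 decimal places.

-0.8157

n = 8, Σx = 42, Σy = 107, Σxy = 443, Σx² = 306, Σy² = 1679
Sxx = Σx² − (Σx)²/n = 306 − 220.5 = 85.5
Sxy = Σxy − (Σx)(Σy)/n = 443 − 561.75 = -118.75
Syy = Σy² − (Σy)²/n = 1679 − 1431.125 = 247.875
r = Sxy/√(Sxx·Syy) = -118.75/√(21193.3125) = -118.75/145.579231 = -0.815707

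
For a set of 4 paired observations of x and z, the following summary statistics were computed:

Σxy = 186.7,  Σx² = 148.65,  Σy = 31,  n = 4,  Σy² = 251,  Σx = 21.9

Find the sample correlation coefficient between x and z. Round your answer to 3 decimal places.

0.966

Sxx = Σx² − (Σx)²/n = 148.65 − 119.9025 = 28.7475
Sxy = Σxy − (Σx)(Σy)/n = 186.7 − 169.725 = 16.975
Syy = Σy² − (Σy)²/n = 251 − 240.25 = 10.75
r = Sxy/√(Sxx·Syy) = 16.975/√(309.035625) = 16.975/17.579409 = 0.965618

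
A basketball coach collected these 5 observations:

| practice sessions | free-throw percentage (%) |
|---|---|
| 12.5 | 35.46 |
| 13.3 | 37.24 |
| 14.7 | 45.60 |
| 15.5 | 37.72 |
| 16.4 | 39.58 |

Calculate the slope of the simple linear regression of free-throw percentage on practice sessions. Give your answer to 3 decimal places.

1.026

n = 5, Σx = 72.4, Σy = 195.6, Σxy = 2842.634, Σx² = 1058.44
Sxx = Σx² − (Σx)²/n = 1058.44 − 1048.352 = 10.088
Sxy = Σxy − (Σx)(Σy)/n = 2842.634 − 2832.288 = 10.346
b = Sxy/Sxx = 10.346/10.088 = 1.025575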